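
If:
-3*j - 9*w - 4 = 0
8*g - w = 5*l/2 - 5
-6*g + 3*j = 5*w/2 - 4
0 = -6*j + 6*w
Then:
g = 23/36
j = -1/3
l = 188/45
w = -1/3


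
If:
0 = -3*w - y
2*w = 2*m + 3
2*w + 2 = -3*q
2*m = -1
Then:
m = -1/2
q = -4/3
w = 1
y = -3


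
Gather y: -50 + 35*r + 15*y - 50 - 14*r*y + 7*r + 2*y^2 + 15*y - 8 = 42*r + 2*y^2 + y*(30 - 14*r) - 108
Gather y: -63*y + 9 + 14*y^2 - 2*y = 14*y^2 - 65*y + 9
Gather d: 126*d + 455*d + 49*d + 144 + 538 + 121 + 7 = 630*d + 810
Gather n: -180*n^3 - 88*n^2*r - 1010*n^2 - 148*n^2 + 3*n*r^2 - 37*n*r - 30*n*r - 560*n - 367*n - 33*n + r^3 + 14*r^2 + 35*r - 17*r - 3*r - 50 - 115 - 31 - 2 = -180*n^3 + n^2*(-88*r - 1158) + n*(3*r^2 - 67*r - 960) + r^3 + 14*r^2 + 15*r - 198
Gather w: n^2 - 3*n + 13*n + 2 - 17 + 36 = n^2 + 10*n + 21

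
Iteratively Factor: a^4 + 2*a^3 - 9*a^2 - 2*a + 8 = (a + 1)*(a^3 + a^2 - 10*a + 8) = (a + 1)*(a + 4)*(a^2 - 3*a + 2) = (a - 2)*(a + 1)*(a + 4)*(a - 1)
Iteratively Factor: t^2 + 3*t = (t)*(t + 3)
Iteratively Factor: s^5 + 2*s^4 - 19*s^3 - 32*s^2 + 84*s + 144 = (s + 2)*(s^4 - 19*s^2 + 6*s + 72) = (s - 3)*(s + 2)*(s^3 + 3*s^2 - 10*s - 24) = (s - 3)^2*(s + 2)*(s^2 + 6*s + 8) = (s - 3)^2*(s + 2)^2*(s + 4)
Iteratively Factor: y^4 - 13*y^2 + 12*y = (y + 4)*(y^3 - 4*y^2 + 3*y) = (y - 1)*(y + 4)*(y^2 - 3*y) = y*(y - 1)*(y + 4)*(y - 3)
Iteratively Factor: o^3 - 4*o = (o)*(o^2 - 4) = o*(o - 2)*(o + 2)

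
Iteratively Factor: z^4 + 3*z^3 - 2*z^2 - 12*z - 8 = (z + 1)*(z^3 + 2*z^2 - 4*z - 8) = (z + 1)*(z + 2)*(z^2 - 4) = (z - 2)*(z + 1)*(z + 2)*(z + 2)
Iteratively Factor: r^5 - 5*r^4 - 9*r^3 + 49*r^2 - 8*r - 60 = (r + 1)*(r^4 - 6*r^3 - 3*r^2 + 52*r - 60) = (r - 5)*(r + 1)*(r^3 - r^2 - 8*r + 12) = (r - 5)*(r + 1)*(r + 3)*(r^2 - 4*r + 4) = (r - 5)*(r - 2)*(r + 1)*(r + 3)*(r - 2)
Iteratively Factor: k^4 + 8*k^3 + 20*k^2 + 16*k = (k + 4)*(k^3 + 4*k^2 + 4*k) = (k + 2)*(k + 4)*(k^2 + 2*k) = (k + 2)^2*(k + 4)*(k)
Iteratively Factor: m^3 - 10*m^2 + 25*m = (m)*(m^2 - 10*m + 25) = m*(m - 5)*(m - 5)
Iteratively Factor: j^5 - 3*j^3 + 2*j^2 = (j - 1)*(j^4 + j^3 - 2*j^2) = (j - 1)^2*(j^3 + 2*j^2) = (j - 1)^2*(j + 2)*(j^2) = j*(j - 1)^2*(j + 2)*(j)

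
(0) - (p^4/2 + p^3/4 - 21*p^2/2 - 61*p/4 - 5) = -p^4/2 - p^3/4 + 21*p^2/2 + 61*p/4 + 5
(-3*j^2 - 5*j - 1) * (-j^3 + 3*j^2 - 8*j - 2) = 3*j^5 - 4*j^4 + 10*j^3 + 43*j^2 + 18*j + 2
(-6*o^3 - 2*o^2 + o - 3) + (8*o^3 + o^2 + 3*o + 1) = 2*o^3 - o^2 + 4*o - 2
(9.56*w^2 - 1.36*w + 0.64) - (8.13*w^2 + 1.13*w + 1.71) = 1.43*w^2 - 2.49*w - 1.07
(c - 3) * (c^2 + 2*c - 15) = c^3 - c^2 - 21*c + 45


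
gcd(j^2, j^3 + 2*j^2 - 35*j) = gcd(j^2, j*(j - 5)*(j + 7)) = j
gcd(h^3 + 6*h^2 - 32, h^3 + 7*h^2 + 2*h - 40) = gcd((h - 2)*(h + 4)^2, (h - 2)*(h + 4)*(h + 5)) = h^2 + 2*h - 8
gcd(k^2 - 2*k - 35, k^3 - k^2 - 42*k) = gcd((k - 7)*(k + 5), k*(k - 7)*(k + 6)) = k - 7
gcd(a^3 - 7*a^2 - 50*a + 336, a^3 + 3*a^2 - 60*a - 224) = a^2 - a - 56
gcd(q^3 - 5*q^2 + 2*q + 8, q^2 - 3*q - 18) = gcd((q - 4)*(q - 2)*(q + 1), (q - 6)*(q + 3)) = 1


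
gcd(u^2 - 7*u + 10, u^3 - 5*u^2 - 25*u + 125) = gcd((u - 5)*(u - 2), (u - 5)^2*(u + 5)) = u - 5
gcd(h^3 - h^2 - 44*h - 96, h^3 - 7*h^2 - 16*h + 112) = h + 4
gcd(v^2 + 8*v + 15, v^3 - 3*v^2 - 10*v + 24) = v + 3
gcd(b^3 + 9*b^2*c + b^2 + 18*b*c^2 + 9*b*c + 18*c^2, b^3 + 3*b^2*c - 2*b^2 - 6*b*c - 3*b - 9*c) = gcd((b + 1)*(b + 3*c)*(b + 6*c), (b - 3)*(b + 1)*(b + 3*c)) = b^2 + 3*b*c + b + 3*c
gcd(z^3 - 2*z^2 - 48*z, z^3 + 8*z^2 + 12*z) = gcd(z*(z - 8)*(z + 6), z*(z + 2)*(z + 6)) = z^2 + 6*z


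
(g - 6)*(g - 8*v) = g^2 - 8*g*v - 6*g + 48*v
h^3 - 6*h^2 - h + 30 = (h - 5)*(h - 3)*(h + 2)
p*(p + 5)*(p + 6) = p^3 + 11*p^2 + 30*p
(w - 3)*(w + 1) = w^2 - 2*w - 3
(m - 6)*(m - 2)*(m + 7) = m^3 - m^2 - 44*m + 84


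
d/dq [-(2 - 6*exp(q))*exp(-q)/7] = 2*exp(-q)/7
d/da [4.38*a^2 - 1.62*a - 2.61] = 8.76*a - 1.62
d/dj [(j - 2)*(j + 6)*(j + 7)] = 3*j^2 + 22*j + 16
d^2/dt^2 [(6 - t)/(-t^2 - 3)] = 2*(4*t^2*(t - 6) + 3*(2 - t)*(t^2 + 3))/(t^2 + 3)^3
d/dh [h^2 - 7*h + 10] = 2*h - 7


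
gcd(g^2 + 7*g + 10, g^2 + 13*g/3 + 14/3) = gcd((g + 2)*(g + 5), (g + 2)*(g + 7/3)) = g + 2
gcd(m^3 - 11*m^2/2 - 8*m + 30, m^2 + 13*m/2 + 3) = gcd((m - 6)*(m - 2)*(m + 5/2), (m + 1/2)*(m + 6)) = 1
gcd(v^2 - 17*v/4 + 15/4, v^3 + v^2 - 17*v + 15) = v - 3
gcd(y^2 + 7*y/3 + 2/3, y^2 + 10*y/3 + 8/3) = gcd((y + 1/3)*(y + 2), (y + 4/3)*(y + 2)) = y + 2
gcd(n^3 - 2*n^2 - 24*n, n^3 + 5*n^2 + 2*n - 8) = n + 4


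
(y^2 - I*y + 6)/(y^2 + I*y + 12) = (y + 2*I)/(y + 4*I)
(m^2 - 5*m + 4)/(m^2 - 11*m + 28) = (m - 1)/(m - 7)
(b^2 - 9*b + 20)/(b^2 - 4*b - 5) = (b - 4)/(b + 1)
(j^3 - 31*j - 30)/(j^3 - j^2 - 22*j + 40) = (j^2 - 5*j - 6)/(j^2 - 6*j + 8)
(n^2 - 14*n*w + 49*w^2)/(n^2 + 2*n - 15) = (n^2 - 14*n*w + 49*w^2)/(n^2 + 2*n - 15)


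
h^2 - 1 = (h - 1)*(h + 1)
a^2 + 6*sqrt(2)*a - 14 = (a - sqrt(2))*(a + 7*sqrt(2))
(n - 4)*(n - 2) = n^2 - 6*n + 8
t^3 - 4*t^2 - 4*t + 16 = (t - 4)*(t - 2)*(t + 2)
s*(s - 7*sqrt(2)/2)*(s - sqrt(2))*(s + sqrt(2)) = s^4 - 7*sqrt(2)*s^3/2 - 2*s^2 + 7*sqrt(2)*s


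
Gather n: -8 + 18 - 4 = 6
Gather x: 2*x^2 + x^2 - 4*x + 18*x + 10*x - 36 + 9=3*x^2 + 24*x - 27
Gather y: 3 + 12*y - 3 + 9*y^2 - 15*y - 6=9*y^2 - 3*y - 6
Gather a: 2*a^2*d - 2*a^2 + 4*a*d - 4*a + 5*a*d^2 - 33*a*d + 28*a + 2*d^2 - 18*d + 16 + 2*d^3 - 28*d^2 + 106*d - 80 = a^2*(2*d - 2) + a*(5*d^2 - 29*d + 24) + 2*d^3 - 26*d^2 + 88*d - 64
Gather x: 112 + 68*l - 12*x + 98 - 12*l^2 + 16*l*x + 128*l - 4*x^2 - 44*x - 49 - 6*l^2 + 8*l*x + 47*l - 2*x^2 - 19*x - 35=-18*l^2 + 243*l - 6*x^2 + x*(24*l - 75) + 126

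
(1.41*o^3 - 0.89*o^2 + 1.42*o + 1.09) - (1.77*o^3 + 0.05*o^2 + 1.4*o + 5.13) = -0.36*o^3 - 0.94*o^2 + 0.02*o - 4.04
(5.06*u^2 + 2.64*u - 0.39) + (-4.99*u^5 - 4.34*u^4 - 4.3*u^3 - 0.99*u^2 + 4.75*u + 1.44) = -4.99*u^5 - 4.34*u^4 - 4.3*u^3 + 4.07*u^2 + 7.39*u + 1.05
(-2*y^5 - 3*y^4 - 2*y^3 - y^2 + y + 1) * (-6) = 12*y^5 + 18*y^4 + 12*y^3 + 6*y^2 - 6*y - 6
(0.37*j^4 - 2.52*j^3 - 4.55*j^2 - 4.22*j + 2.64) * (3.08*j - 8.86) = 1.1396*j^5 - 11.0398*j^4 + 8.3132*j^3 + 27.3154*j^2 + 45.5204*j - 23.3904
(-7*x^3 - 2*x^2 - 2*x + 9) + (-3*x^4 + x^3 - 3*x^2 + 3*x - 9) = -3*x^4 - 6*x^3 - 5*x^2 + x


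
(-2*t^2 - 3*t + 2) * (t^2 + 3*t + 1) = -2*t^4 - 9*t^3 - 9*t^2 + 3*t + 2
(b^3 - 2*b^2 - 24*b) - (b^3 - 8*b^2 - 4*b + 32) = 6*b^2 - 20*b - 32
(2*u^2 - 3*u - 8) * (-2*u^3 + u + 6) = -4*u^5 + 6*u^4 + 18*u^3 + 9*u^2 - 26*u - 48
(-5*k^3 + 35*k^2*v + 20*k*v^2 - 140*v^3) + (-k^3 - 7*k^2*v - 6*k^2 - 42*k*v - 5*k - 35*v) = -6*k^3 + 28*k^2*v - 6*k^2 + 20*k*v^2 - 42*k*v - 5*k - 140*v^3 - 35*v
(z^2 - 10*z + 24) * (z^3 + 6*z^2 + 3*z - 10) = z^5 - 4*z^4 - 33*z^3 + 104*z^2 + 172*z - 240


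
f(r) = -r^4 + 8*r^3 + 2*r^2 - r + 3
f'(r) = -4*r^3 + 24*r^2 + 4*r - 1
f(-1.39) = -16.96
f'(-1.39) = 50.55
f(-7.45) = -6267.02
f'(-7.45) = 2955.23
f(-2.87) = -234.62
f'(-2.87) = 279.77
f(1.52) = 28.86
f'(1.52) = 46.48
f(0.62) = 4.91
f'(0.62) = 9.75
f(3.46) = 211.54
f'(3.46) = 134.47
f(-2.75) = -202.69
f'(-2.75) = 252.69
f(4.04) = 292.72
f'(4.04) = 143.12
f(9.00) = -573.00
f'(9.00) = -937.00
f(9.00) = -573.00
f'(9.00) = -937.00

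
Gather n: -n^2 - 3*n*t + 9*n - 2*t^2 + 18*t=-n^2 + n*(9 - 3*t) - 2*t^2 + 18*t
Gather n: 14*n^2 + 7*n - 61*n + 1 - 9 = 14*n^2 - 54*n - 8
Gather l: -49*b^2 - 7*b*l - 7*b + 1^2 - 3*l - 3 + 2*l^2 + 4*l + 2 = -49*b^2 - 7*b + 2*l^2 + l*(1 - 7*b)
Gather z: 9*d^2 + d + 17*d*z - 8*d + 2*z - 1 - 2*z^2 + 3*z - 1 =9*d^2 - 7*d - 2*z^2 + z*(17*d + 5) - 2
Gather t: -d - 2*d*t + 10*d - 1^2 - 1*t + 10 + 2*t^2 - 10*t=9*d + 2*t^2 + t*(-2*d - 11) + 9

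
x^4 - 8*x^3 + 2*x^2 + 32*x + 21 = (x - 7)*(x - 3)*(x + 1)^2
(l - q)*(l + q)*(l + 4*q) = l^3 + 4*l^2*q - l*q^2 - 4*q^3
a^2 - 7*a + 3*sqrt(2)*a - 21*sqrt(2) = (a - 7)*(a + 3*sqrt(2))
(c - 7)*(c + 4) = c^2 - 3*c - 28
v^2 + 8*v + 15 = (v + 3)*(v + 5)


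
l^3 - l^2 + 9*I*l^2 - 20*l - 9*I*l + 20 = (l - 1)*(l + 4*I)*(l + 5*I)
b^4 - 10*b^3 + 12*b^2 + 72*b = b*(b - 6)^2*(b + 2)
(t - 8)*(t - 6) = t^2 - 14*t + 48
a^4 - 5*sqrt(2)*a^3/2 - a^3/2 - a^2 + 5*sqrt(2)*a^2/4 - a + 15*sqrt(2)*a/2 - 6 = (a - 2)*(a + 3/2)*(a - 2*sqrt(2))*(a - sqrt(2)/2)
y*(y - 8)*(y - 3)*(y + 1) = y^4 - 10*y^3 + 13*y^2 + 24*y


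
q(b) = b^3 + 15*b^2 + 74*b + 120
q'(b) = 3*b^2 + 30*b + 74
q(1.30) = 243.75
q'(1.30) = 118.07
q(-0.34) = 96.53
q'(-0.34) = 64.15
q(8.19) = 2281.55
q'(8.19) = 520.93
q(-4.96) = -0.04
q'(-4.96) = -1.00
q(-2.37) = 15.56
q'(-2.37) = 19.75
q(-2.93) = 6.80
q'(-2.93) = 11.85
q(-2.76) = 9.00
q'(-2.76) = 14.05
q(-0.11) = 112.04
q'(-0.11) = 70.74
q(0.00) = 120.00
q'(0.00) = 74.00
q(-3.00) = 6.00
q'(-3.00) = 11.00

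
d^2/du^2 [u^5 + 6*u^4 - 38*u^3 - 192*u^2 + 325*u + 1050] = 20*u^3 + 72*u^2 - 228*u - 384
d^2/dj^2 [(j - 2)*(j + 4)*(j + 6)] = 6*j + 16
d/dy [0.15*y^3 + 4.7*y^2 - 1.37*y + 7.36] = 0.45*y^2 + 9.4*y - 1.37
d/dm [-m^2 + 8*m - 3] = 8 - 2*m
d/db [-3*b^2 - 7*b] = -6*b - 7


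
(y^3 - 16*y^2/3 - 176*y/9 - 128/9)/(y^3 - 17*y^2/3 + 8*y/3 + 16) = (3*y^2 - 20*y - 32)/(3*(y^2 - 7*y + 12))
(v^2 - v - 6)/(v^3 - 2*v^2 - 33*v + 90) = (v + 2)/(v^2 + v - 30)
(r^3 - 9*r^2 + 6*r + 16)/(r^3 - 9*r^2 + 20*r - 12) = (r^2 - 7*r - 8)/(r^2 - 7*r + 6)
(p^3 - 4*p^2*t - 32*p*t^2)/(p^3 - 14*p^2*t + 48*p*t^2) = (p + 4*t)/(p - 6*t)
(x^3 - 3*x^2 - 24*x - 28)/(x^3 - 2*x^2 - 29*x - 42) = (x + 2)/(x + 3)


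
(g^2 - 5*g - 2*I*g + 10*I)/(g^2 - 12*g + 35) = (g - 2*I)/(g - 7)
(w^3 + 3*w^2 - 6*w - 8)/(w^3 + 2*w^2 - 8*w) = (w + 1)/w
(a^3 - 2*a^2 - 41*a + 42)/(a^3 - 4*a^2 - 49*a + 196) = (a^2 + 5*a - 6)/(a^2 + 3*a - 28)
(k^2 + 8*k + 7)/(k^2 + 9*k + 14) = (k + 1)/(k + 2)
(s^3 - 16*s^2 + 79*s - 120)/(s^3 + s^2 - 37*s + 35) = (s^2 - 11*s + 24)/(s^2 + 6*s - 7)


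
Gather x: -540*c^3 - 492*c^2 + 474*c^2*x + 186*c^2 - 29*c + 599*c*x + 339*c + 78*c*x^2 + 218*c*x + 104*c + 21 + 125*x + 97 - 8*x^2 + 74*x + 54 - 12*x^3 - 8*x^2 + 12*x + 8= -540*c^3 - 306*c^2 + 414*c - 12*x^3 + x^2*(78*c - 16) + x*(474*c^2 + 817*c + 211) + 180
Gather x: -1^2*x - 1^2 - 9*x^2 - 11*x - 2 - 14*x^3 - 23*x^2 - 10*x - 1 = -14*x^3 - 32*x^2 - 22*x - 4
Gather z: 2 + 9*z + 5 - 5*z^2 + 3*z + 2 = -5*z^2 + 12*z + 9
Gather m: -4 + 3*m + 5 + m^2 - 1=m^2 + 3*m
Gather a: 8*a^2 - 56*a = 8*a^2 - 56*a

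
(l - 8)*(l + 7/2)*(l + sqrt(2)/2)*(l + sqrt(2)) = l^4 - 9*l^3/2 + 3*sqrt(2)*l^3/2 - 27*l^2 - 27*sqrt(2)*l^2/4 - 42*sqrt(2)*l - 9*l/2 - 28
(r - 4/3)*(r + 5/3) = r^2 + r/3 - 20/9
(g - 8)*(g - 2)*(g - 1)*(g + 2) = g^4 - 9*g^3 + 4*g^2 + 36*g - 32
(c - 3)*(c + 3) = c^2 - 9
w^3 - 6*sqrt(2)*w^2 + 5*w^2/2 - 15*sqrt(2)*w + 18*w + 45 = (w + 5/2)*(w - 3*sqrt(2))^2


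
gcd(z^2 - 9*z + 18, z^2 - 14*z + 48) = z - 6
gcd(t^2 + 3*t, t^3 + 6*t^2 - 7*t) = t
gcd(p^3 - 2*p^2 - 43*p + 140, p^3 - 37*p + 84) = p^2 + 3*p - 28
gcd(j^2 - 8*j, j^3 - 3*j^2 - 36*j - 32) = j - 8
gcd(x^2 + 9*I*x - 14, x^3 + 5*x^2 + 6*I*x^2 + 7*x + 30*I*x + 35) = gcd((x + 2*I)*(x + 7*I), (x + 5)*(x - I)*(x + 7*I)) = x + 7*I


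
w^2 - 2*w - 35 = (w - 7)*(w + 5)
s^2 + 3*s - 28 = (s - 4)*(s + 7)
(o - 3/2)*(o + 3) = o^2 + 3*o/2 - 9/2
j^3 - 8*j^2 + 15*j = j*(j - 5)*(j - 3)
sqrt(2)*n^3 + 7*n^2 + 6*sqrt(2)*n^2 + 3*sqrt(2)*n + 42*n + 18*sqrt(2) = (n + 6)*(n + 3*sqrt(2))*(sqrt(2)*n + 1)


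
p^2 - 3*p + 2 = (p - 2)*(p - 1)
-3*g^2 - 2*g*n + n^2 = (-3*g + n)*(g + n)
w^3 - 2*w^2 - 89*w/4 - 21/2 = (w - 6)*(w + 1/2)*(w + 7/2)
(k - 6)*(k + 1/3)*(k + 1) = k^3 - 14*k^2/3 - 23*k/3 - 2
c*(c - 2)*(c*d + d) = c^3*d - c^2*d - 2*c*d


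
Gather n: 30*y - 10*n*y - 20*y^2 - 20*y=-10*n*y - 20*y^2 + 10*y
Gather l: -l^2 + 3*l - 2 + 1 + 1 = -l^2 + 3*l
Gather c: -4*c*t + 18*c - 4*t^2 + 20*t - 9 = c*(18 - 4*t) - 4*t^2 + 20*t - 9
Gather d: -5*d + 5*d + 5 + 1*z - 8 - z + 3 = 0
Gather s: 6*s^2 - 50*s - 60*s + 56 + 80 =6*s^2 - 110*s + 136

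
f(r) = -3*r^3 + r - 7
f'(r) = 1 - 9*r^2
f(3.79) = -166.53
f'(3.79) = -128.28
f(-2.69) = 48.71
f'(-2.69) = -64.12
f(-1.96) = 13.63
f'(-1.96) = -33.57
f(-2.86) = 60.32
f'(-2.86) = -72.62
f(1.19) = -10.87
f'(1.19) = -11.74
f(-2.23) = 24.04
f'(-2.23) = -43.76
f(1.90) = -25.68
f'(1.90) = -31.49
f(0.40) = -6.79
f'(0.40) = -0.44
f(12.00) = -5179.00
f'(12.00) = -1295.00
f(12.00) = -5179.00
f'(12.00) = -1295.00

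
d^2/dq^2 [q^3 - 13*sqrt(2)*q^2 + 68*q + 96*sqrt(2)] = 6*q - 26*sqrt(2)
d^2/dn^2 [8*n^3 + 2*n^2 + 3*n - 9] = 48*n + 4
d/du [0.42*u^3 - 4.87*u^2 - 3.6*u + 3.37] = 1.26*u^2 - 9.74*u - 3.6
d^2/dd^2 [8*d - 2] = 0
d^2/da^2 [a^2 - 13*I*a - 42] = 2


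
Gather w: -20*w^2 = -20*w^2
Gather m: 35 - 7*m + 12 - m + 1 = 48 - 8*m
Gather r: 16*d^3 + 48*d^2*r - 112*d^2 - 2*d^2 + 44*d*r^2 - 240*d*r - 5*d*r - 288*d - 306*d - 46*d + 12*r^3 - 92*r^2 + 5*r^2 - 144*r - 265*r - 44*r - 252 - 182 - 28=16*d^3 - 114*d^2 - 640*d + 12*r^3 + r^2*(44*d - 87) + r*(48*d^2 - 245*d - 453) - 462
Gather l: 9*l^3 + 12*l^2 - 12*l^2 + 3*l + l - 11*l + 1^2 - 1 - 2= 9*l^3 - 7*l - 2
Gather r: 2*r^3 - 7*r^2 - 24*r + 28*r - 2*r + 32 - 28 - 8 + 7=2*r^3 - 7*r^2 + 2*r + 3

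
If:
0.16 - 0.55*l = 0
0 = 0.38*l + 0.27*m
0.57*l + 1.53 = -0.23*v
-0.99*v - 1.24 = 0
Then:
No Solution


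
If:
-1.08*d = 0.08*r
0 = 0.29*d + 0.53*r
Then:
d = 0.00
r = 0.00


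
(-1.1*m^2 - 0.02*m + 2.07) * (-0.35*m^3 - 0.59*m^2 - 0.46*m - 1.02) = 0.385*m^5 + 0.656*m^4 - 0.2067*m^3 - 0.0900999999999997*m^2 - 0.9318*m - 2.1114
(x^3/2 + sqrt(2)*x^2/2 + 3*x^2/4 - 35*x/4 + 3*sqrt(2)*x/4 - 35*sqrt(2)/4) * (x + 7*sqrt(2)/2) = x^4/2 + 3*x^3/4 + 9*sqrt(2)*x^3/4 - 21*x^2/4 + 27*sqrt(2)*x^2/8 - 315*sqrt(2)*x/8 + 21*x/4 - 245/4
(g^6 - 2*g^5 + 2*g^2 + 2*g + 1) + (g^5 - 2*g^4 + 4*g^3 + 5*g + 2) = g^6 - g^5 - 2*g^4 + 4*g^3 + 2*g^2 + 7*g + 3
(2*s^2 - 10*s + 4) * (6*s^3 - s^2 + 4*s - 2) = 12*s^5 - 62*s^4 + 42*s^3 - 48*s^2 + 36*s - 8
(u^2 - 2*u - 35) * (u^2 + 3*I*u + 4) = u^4 - 2*u^3 + 3*I*u^3 - 31*u^2 - 6*I*u^2 - 8*u - 105*I*u - 140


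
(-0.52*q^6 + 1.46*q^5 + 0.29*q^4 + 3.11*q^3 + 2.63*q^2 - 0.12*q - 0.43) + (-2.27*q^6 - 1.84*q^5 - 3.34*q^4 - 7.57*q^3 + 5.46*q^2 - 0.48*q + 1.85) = -2.79*q^6 - 0.38*q^5 - 3.05*q^4 - 4.46*q^3 + 8.09*q^2 - 0.6*q + 1.42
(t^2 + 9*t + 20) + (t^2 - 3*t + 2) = 2*t^2 + 6*t + 22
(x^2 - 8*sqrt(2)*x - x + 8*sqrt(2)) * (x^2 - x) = x^4 - 8*sqrt(2)*x^3 - 2*x^3 + x^2 + 16*sqrt(2)*x^2 - 8*sqrt(2)*x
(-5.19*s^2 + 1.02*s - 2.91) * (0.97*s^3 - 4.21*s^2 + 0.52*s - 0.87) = -5.0343*s^5 + 22.8393*s^4 - 9.8157*s^3 + 17.2968*s^2 - 2.4006*s + 2.5317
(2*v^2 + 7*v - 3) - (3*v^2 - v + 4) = -v^2 + 8*v - 7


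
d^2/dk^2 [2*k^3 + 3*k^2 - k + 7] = 12*k + 6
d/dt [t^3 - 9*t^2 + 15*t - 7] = 3*t^2 - 18*t + 15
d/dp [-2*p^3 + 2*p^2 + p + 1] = -6*p^2 + 4*p + 1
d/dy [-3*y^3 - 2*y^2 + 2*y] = -9*y^2 - 4*y + 2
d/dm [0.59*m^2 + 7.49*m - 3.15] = 1.18*m + 7.49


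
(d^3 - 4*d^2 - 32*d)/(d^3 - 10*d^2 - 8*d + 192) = d/(d - 6)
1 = 1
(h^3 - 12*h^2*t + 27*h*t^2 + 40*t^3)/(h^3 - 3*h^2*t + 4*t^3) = (h^2 - 13*h*t + 40*t^2)/(h^2 - 4*h*t + 4*t^2)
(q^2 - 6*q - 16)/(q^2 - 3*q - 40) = (q + 2)/(q + 5)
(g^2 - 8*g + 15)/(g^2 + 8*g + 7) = (g^2 - 8*g + 15)/(g^2 + 8*g + 7)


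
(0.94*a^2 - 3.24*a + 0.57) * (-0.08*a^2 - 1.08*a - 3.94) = -0.0752*a^4 - 0.756*a^3 - 0.249999999999999*a^2 + 12.15*a - 2.2458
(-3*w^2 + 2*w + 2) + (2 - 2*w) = 4 - 3*w^2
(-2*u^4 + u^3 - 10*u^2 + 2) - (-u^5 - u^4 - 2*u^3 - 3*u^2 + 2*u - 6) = u^5 - u^4 + 3*u^3 - 7*u^2 - 2*u + 8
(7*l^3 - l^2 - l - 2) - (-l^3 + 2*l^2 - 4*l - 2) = 8*l^3 - 3*l^2 + 3*l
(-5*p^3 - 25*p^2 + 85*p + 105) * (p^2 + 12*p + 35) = -5*p^5 - 85*p^4 - 390*p^3 + 250*p^2 + 4235*p + 3675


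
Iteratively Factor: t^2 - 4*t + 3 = (t - 1)*(t - 3)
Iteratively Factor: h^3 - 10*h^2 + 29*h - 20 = (h - 1)*(h^2 - 9*h + 20) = (h - 4)*(h - 1)*(h - 5)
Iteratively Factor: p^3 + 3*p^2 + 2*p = (p + 1)*(p^2 + 2*p) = p*(p + 1)*(p + 2)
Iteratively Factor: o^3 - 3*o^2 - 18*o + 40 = (o - 5)*(o^2 + 2*o - 8) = (o - 5)*(o - 2)*(o + 4)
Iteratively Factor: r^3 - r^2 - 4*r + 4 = (r + 2)*(r^2 - 3*r + 2) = (r - 1)*(r + 2)*(r - 2)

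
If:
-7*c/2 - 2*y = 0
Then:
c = -4*y/7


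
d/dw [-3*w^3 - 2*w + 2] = -9*w^2 - 2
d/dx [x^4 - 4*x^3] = 4*x^2*(x - 3)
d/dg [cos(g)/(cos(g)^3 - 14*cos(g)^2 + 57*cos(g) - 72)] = 2*(cos(g)^2 - 4*cos(g) - 12)*sin(g)/((cos(g) - 8)^2*(cos(g) - 3)^3)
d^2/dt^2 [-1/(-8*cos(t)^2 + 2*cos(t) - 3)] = 2*(128*sin(t)^4 - 18*sin(t)^2 + 33*cos(t) - 6*cos(3*t) - 90)/(8*sin(t)^2 + 2*cos(t) - 11)^3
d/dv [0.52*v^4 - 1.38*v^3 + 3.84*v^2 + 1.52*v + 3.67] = 2.08*v^3 - 4.14*v^2 + 7.68*v + 1.52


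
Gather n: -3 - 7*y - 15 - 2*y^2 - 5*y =-2*y^2 - 12*y - 18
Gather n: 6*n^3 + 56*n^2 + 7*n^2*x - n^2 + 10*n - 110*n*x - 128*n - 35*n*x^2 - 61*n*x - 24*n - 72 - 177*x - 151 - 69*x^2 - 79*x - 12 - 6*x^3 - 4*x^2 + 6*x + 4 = 6*n^3 + n^2*(7*x + 55) + n*(-35*x^2 - 171*x - 142) - 6*x^3 - 73*x^2 - 250*x - 231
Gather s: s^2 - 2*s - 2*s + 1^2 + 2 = s^2 - 4*s + 3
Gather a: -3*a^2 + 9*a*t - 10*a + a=-3*a^2 + a*(9*t - 9)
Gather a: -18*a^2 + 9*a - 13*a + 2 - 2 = -18*a^2 - 4*a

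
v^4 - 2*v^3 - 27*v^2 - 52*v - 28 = (v - 7)*(v + 1)*(v + 2)^2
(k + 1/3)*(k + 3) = k^2 + 10*k/3 + 1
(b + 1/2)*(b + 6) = b^2 + 13*b/2 + 3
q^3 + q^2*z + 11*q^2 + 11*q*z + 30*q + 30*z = (q + 5)*(q + 6)*(q + z)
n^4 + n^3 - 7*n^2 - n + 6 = (n - 2)*(n - 1)*(n + 1)*(n + 3)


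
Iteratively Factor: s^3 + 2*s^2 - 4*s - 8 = (s - 2)*(s^2 + 4*s + 4) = (s - 2)*(s + 2)*(s + 2)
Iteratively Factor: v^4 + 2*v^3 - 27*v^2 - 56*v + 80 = (v - 5)*(v^3 + 7*v^2 + 8*v - 16) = (v - 5)*(v - 1)*(v^2 + 8*v + 16) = (v - 5)*(v - 1)*(v + 4)*(v + 4)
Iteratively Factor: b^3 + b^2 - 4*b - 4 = (b - 2)*(b^2 + 3*b + 2) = (b - 2)*(b + 2)*(b + 1)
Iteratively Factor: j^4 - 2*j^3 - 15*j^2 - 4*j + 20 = (j + 2)*(j^3 - 4*j^2 - 7*j + 10) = (j + 2)^2*(j^2 - 6*j + 5) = (j - 5)*(j + 2)^2*(j - 1)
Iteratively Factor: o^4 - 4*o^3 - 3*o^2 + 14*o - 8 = (o - 4)*(o^3 - 3*o + 2) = (o - 4)*(o + 2)*(o^2 - 2*o + 1) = (o - 4)*(o - 1)*(o + 2)*(o - 1)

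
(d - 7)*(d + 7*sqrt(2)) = d^2 - 7*d + 7*sqrt(2)*d - 49*sqrt(2)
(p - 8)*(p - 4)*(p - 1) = p^3 - 13*p^2 + 44*p - 32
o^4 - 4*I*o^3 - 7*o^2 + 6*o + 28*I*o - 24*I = (o - 2)*(o - 1)*(o + 3)*(o - 4*I)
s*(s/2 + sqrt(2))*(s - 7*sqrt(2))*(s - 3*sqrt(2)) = s^4/2 - 4*sqrt(2)*s^3 + s^2 + 42*sqrt(2)*s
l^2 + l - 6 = (l - 2)*(l + 3)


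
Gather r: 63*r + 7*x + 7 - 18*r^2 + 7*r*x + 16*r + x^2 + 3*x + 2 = -18*r^2 + r*(7*x + 79) + x^2 + 10*x + 9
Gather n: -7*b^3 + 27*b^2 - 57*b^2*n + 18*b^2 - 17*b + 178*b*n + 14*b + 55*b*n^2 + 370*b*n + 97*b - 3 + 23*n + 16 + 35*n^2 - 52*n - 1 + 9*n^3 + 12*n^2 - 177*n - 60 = -7*b^3 + 45*b^2 + 94*b + 9*n^3 + n^2*(55*b + 47) + n*(-57*b^2 + 548*b - 206) - 48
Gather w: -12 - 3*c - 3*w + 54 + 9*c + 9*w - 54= 6*c + 6*w - 12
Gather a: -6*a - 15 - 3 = -6*a - 18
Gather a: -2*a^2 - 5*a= -2*a^2 - 5*a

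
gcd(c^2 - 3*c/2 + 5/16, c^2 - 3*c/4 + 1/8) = c - 1/4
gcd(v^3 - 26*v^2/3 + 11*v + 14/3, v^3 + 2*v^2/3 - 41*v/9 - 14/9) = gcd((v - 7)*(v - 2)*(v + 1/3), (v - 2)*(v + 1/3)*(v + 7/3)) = v^2 - 5*v/3 - 2/3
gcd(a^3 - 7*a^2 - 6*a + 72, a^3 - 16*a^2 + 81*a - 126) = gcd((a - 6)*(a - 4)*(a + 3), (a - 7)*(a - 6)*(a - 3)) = a - 6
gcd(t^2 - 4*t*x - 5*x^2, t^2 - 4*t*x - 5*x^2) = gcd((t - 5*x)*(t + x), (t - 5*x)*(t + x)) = -t^2 + 4*t*x + 5*x^2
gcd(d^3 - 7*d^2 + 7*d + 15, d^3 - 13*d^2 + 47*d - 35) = d - 5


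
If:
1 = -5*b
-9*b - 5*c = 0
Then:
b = -1/5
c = 9/25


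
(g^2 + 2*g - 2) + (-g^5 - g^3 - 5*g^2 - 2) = -g^5 - g^3 - 4*g^2 + 2*g - 4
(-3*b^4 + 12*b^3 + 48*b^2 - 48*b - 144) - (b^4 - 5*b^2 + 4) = -4*b^4 + 12*b^3 + 53*b^2 - 48*b - 148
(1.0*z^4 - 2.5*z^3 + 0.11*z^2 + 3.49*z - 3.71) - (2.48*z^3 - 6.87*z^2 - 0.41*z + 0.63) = 1.0*z^4 - 4.98*z^3 + 6.98*z^2 + 3.9*z - 4.34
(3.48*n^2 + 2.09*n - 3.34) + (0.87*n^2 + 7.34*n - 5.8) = 4.35*n^2 + 9.43*n - 9.14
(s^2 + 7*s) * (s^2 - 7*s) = s^4 - 49*s^2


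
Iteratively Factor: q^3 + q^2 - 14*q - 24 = (q + 3)*(q^2 - 2*q - 8) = (q - 4)*(q + 3)*(q + 2)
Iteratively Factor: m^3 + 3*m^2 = (m)*(m^2 + 3*m) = m^2*(m + 3)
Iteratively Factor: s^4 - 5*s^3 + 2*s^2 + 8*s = (s)*(s^3 - 5*s^2 + 2*s + 8) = s*(s + 1)*(s^2 - 6*s + 8) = s*(s - 4)*(s + 1)*(s - 2)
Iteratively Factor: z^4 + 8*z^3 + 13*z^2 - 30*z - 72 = (z + 3)*(z^3 + 5*z^2 - 2*z - 24) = (z - 2)*(z + 3)*(z^2 + 7*z + 12) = (z - 2)*(z + 3)^2*(z + 4)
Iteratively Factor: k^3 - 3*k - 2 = (k - 2)*(k^2 + 2*k + 1) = (k - 2)*(k + 1)*(k + 1)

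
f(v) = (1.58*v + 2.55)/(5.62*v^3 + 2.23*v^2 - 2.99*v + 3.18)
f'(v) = (1.58*v + 2.55)*(-16.86*v^2 - 4.46*v + 2.99)/(5.62*v^3 + 2.23*v^2 - 2.99*v + 3.18)^2 + 1.58/(5.62*v^3 + 2.23*v^2 - 2.99*v + 3.18) = (-17.7592*v^3 - 46.5164*v^2 - 11.373*v + 12.6489)/(31.5844*v^6 + 25.0652*v^5 - 28.6347*v^4 + 22.4078*v^3 + 23.1229*v^2 - 19.0164*v + 10.1124)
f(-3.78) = 0.01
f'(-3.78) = 0.01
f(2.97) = 0.04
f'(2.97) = -0.03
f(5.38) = 0.01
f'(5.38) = -0.00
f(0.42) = 1.18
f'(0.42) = -0.22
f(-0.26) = 0.53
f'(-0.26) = 0.79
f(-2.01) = 0.02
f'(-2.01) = -0.01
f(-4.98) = 0.01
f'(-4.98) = 0.00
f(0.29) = 1.14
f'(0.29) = 0.72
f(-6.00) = 0.01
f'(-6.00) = 0.00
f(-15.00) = 0.00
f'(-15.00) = 0.00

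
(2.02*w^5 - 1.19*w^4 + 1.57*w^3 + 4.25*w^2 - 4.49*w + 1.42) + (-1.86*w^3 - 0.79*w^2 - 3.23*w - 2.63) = 2.02*w^5 - 1.19*w^4 - 0.29*w^3 + 3.46*w^2 - 7.72*w - 1.21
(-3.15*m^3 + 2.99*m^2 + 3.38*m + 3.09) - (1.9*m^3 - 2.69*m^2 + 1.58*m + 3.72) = -5.05*m^3 + 5.68*m^2 + 1.8*m - 0.63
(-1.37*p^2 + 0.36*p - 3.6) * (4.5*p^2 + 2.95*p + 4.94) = -6.165*p^4 - 2.4215*p^3 - 21.9058*p^2 - 8.8416*p - 17.784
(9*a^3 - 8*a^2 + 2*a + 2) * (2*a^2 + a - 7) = 18*a^5 - 7*a^4 - 67*a^3 + 62*a^2 - 12*a - 14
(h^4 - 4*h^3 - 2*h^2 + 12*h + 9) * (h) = h^5 - 4*h^4 - 2*h^3 + 12*h^2 + 9*h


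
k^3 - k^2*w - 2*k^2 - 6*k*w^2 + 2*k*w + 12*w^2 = (k - 2)*(k - 3*w)*(k + 2*w)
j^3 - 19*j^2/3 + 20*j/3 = j*(j - 5)*(j - 4/3)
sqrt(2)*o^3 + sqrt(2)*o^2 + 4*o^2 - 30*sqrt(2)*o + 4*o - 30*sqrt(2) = (o - 3*sqrt(2))*(o + 5*sqrt(2))*(sqrt(2)*o + sqrt(2))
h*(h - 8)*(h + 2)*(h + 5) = h^4 - h^3 - 46*h^2 - 80*h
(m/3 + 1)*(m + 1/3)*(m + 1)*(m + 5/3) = m^4/3 + 2*m^3 + 104*m^2/27 + 74*m/27 + 5/9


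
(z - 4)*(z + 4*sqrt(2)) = z^2 - 4*z + 4*sqrt(2)*z - 16*sqrt(2)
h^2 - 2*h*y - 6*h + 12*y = (h - 6)*(h - 2*y)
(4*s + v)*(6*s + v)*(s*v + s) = 24*s^3*v + 24*s^3 + 10*s^2*v^2 + 10*s^2*v + s*v^3 + s*v^2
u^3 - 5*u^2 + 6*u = u*(u - 3)*(u - 2)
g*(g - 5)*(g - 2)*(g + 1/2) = g^4 - 13*g^3/2 + 13*g^2/2 + 5*g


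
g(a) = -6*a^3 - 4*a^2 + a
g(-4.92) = 612.83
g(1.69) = -38.70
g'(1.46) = -49.05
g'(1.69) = -63.93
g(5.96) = -1406.38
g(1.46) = -25.74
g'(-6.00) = -599.00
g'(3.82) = -292.22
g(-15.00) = 19335.00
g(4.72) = -715.32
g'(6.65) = -848.20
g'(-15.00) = -3929.00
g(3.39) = -276.33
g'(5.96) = -686.07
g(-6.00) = 1146.00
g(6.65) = -1934.72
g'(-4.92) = -395.36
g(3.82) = -389.01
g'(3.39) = -232.98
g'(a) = -18*a^2 - 8*a + 1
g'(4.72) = -437.77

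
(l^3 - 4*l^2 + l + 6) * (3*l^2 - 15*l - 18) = 3*l^5 - 27*l^4 + 45*l^3 + 75*l^2 - 108*l - 108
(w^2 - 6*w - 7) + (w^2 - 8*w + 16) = 2*w^2 - 14*w + 9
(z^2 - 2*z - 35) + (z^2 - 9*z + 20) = 2*z^2 - 11*z - 15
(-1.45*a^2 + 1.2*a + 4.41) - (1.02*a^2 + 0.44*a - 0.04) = -2.47*a^2 + 0.76*a + 4.45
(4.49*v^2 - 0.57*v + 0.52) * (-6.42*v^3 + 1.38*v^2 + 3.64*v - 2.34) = -28.8258*v^5 + 9.8556*v^4 + 12.2186*v^3 - 11.8638*v^2 + 3.2266*v - 1.2168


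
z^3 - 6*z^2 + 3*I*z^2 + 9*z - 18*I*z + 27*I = (z - 3)^2*(z + 3*I)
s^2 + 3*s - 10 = (s - 2)*(s + 5)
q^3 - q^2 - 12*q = q*(q - 4)*(q + 3)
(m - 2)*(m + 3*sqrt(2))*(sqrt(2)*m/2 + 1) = sqrt(2)*m^3/2 - sqrt(2)*m^2 + 4*m^2 - 8*m + 3*sqrt(2)*m - 6*sqrt(2)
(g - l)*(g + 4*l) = g^2 + 3*g*l - 4*l^2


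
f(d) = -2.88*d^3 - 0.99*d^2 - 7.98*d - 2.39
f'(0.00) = -7.98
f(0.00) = -2.39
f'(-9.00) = -690.00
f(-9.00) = 2088.76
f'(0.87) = -16.24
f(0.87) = -11.98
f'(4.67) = -205.66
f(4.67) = -354.57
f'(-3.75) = -122.06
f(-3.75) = 165.49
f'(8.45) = -641.63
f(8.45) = -1878.16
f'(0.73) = -14.03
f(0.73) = -9.86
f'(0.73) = -14.03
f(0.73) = -9.86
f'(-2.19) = -45.08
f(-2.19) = 40.59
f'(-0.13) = -7.87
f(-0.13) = -1.36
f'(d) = -8.64*d^2 - 1.98*d - 7.98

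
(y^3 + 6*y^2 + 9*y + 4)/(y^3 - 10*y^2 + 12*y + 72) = (y^3 + 6*y^2 + 9*y + 4)/(y^3 - 10*y^2 + 12*y + 72)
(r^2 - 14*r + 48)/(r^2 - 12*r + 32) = (r - 6)/(r - 4)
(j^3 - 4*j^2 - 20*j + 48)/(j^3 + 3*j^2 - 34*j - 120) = (j - 2)/(j + 5)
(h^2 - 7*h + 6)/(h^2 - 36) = (h - 1)/(h + 6)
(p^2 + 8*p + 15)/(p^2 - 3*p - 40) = (p + 3)/(p - 8)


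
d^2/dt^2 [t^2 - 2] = 2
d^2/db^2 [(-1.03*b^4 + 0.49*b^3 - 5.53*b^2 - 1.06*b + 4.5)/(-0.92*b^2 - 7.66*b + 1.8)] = (1.743584*b^6 + 43.551696*b^5 + 352.381128*b^4 - 362.498872*b^3 + 112.6764*b^2 - 189.26784*b - 477.91944)/(0.778688*b^6 + 19.450272*b^5 + 157.374096*b^4 + 373.345336*b^3 - 307.90584*b^2 + 74.4552*b - 5.832)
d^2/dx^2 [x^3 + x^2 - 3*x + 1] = 6*x + 2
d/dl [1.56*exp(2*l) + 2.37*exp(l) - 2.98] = (3.12*exp(l) + 2.37)*exp(l)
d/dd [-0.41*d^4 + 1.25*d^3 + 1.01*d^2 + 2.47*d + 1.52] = -1.64*d^3 + 3.75*d^2 + 2.02*d + 2.47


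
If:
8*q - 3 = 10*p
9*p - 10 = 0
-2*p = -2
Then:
No Solution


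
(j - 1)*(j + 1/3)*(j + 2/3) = j^3 - 7*j/9 - 2/9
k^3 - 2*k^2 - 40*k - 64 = (k - 8)*(k + 2)*(k + 4)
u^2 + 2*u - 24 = (u - 4)*(u + 6)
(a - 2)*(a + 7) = a^2 + 5*a - 14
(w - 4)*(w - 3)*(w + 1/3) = w^3 - 20*w^2/3 + 29*w/3 + 4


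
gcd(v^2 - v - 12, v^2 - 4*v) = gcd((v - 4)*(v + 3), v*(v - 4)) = v - 4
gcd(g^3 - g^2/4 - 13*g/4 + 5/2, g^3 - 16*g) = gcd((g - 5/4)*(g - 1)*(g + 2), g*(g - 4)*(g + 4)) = 1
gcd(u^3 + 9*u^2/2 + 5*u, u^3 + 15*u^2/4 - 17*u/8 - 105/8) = u + 5/2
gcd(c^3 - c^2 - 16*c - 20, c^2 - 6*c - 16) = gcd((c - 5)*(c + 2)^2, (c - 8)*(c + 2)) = c + 2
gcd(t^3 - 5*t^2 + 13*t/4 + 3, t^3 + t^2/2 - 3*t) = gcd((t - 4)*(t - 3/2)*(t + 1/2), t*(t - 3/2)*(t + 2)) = t - 3/2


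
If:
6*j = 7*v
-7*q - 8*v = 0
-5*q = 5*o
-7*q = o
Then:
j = 0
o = 0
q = 0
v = 0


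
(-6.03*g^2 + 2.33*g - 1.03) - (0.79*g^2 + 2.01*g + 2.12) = -6.82*g^2 + 0.32*g - 3.15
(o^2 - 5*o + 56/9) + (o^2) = 2*o^2 - 5*o + 56/9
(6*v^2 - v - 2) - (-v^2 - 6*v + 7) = 7*v^2 + 5*v - 9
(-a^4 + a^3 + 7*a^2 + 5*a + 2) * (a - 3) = -a^5 + 4*a^4 + 4*a^3 - 16*a^2 - 13*a - 6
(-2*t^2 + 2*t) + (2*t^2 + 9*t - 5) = 11*t - 5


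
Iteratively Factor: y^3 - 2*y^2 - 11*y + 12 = (y + 3)*(y^2 - 5*y + 4) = (y - 1)*(y + 3)*(y - 4)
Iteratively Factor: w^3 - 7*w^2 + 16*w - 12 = (w - 2)*(w^2 - 5*w + 6) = (w - 2)^2*(w - 3)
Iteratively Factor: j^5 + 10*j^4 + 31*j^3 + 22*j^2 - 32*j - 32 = (j - 1)*(j^4 + 11*j^3 + 42*j^2 + 64*j + 32) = (j - 1)*(j + 4)*(j^3 + 7*j^2 + 14*j + 8) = (j - 1)*(j + 1)*(j + 4)*(j^2 + 6*j + 8) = (j - 1)*(j + 1)*(j + 4)^2*(j + 2)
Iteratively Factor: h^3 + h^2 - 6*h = (h + 3)*(h^2 - 2*h) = h*(h + 3)*(h - 2)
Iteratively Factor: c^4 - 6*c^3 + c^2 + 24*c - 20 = (c + 2)*(c^3 - 8*c^2 + 17*c - 10) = (c - 2)*(c + 2)*(c^2 - 6*c + 5) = (c - 2)*(c - 1)*(c + 2)*(c - 5)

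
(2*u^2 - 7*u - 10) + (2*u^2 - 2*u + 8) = 4*u^2 - 9*u - 2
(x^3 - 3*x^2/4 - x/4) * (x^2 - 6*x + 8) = x^5 - 27*x^4/4 + 49*x^3/4 - 9*x^2/2 - 2*x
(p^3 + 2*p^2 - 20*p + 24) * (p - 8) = p^4 - 6*p^3 - 36*p^2 + 184*p - 192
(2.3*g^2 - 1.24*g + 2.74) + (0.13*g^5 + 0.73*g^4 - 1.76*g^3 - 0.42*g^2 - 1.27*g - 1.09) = 0.13*g^5 + 0.73*g^4 - 1.76*g^3 + 1.88*g^2 - 2.51*g + 1.65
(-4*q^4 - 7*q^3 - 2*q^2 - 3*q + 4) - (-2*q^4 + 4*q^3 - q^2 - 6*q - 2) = -2*q^4 - 11*q^3 - q^2 + 3*q + 6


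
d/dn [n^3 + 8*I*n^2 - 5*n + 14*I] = 3*n^2 + 16*I*n - 5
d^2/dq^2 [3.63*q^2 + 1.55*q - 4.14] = 7.26000000000000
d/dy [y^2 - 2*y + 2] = 2*y - 2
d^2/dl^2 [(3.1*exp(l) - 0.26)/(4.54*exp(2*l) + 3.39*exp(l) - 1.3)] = (63.89596*exp(4*l) - 69.146924*exp(3*l) + 97.772532*exp(2*l) + 4.535674*exp(l) + 4.09318)*exp(l)/(93.576664*exp(6*l) + 209.619972*exp(5*l) + 76.137162*exp(4*l) - 81.088461*exp(3*l) - 21.80139*exp(2*l) + 17.1873*exp(l) - 2.197)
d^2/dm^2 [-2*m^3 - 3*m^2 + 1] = -12*m - 6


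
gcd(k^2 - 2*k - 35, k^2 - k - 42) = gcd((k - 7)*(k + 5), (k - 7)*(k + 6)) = k - 7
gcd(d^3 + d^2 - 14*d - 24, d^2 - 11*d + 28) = d - 4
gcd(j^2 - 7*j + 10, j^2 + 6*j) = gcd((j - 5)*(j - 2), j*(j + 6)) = 1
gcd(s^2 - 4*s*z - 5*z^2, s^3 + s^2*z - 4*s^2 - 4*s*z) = s + z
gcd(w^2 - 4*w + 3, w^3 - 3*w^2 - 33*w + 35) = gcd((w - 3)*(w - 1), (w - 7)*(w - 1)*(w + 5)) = w - 1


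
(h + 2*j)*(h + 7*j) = h^2 + 9*h*j + 14*j^2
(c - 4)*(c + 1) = c^2 - 3*c - 4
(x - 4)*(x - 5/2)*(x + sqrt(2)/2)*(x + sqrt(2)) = x^4 - 13*x^3/2 + 3*sqrt(2)*x^3/2 - 39*sqrt(2)*x^2/4 + 11*x^2 - 13*x/2 + 15*sqrt(2)*x + 10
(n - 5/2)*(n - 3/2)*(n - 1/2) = n^3 - 9*n^2/2 + 23*n/4 - 15/8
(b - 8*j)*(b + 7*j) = b^2 - b*j - 56*j^2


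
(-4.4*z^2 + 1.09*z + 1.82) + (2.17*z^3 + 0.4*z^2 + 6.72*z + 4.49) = 2.17*z^3 - 4.0*z^2 + 7.81*z + 6.31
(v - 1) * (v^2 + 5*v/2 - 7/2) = v^3 + 3*v^2/2 - 6*v + 7/2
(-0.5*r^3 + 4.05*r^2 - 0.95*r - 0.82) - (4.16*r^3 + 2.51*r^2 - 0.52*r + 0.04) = -4.66*r^3 + 1.54*r^2 - 0.43*r - 0.86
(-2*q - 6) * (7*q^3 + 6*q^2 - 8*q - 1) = -14*q^4 - 54*q^3 - 20*q^2 + 50*q + 6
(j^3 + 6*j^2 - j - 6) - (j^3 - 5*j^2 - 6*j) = 11*j^2 + 5*j - 6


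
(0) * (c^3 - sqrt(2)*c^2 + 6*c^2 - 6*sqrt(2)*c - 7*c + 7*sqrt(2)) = 0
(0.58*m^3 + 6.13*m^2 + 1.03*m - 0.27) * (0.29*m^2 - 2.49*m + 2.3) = 0.1682*m^5 + 0.3335*m^4 - 13.631*m^3 + 11.456*m^2 + 3.0413*m - 0.621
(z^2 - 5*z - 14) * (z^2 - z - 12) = z^4 - 6*z^3 - 21*z^2 + 74*z + 168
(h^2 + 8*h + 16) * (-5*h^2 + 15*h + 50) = -5*h^4 - 25*h^3 + 90*h^2 + 640*h + 800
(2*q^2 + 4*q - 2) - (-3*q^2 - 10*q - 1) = 5*q^2 + 14*q - 1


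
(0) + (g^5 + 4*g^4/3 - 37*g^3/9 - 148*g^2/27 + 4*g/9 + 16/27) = g^5 + 4*g^4/3 - 37*g^3/9 - 148*g^2/27 + 4*g/9 + 16/27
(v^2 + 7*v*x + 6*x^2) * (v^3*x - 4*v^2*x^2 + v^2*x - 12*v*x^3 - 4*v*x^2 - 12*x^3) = v^5*x + 3*v^4*x^2 + v^4*x - 34*v^3*x^3 + 3*v^3*x^2 - 108*v^2*x^4 - 34*v^2*x^3 - 72*v*x^5 - 108*v*x^4 - 72*x^5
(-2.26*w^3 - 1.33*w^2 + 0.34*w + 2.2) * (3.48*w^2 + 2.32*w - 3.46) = -7.8648*w^5 - 9.8716*w^4 + 5.9172*w^3 + 13.0466*w^2 + 3.9276*w - 7.612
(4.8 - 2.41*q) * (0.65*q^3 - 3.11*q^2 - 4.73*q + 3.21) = -1.5665*q^4 + 10.6151*q^3 - 3.5287*q^2 - 30.4401*q + 15.408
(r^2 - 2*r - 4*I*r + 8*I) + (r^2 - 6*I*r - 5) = 2*r^2 - 2*r - 10*I*r - 5 + 8*I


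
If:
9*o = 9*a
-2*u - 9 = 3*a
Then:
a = -2*u/3 - 3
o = -2*u/3 - 3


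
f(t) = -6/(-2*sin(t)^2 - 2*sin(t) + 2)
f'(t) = -6*(4*sin(t)*cos(t) + 2*cos(t))/(-2*sin(t)^2 - 2*sin(t) + 2)^2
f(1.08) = 4.55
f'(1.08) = -8.98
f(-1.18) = -2.80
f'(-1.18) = 0.85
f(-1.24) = -2.85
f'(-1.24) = 0.79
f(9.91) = -2.40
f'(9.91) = 0.11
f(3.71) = -2.40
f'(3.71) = -0.12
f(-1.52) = -3.00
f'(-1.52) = 0.15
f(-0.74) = -2.46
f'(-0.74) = 0.52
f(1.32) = 3.31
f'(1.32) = -2.66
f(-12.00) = -17.09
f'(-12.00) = -170.37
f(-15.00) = -2.44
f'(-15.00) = -0.45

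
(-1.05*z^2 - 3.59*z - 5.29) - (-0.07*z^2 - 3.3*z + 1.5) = -0.98*z^2 - 0.29*z - 6.79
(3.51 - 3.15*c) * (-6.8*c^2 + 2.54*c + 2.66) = 21.42*c^3 - 31.869*c^2 + 0.5364*c + 9.3366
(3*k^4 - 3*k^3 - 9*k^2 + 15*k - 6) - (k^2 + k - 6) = 3*k^4 - 3*k^3 - 10*k^2 + 14*k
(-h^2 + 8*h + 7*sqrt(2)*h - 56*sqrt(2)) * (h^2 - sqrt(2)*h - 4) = -h^4 + 8*h^3 + 8*sqrt(2)*h^3 - 64*sqrt(2)*h^2 - 10*h^2 - 28*sqrt(2)*h + 80*h + 224*sqrt(2)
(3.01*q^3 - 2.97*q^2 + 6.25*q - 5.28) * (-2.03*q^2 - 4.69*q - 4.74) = -6.1103*q^5 - 8.0878*q^4 - 13.0256*q^3 - 4.5163*q^2 - 4.8618*q + 25.0272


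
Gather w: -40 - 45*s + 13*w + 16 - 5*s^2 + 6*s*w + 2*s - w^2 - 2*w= -5*s^2 - 43*s - w^2 + w*(6*s + 11) - 24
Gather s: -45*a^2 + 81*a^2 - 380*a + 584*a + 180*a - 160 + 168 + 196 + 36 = 36*a^2 + 384*a + 240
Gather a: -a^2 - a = -a^2 - a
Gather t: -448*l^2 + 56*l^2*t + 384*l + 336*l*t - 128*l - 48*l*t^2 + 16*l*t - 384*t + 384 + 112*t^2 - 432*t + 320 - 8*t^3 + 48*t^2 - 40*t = -448*l^2 + 256*l - 8*t^3 + t^2*(160 - 48*l) + t*(56*l^2 + 352*l - 856) + 704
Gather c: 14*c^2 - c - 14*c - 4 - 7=14*c^2 - 15*c - 11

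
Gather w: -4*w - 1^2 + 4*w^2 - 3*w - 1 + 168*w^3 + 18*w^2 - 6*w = 168*w^3 + 22*w^2 - 13*w - 2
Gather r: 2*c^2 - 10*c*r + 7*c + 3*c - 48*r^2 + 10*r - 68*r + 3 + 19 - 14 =2*c^2 + 10*c - 48*r^2 + r*(-10*c - 58) + 8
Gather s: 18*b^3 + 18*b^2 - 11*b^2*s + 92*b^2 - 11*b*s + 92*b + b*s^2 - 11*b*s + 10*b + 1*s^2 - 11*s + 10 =18*b^3 + 110*b^2 + 102*b + s^2*(b + 1) + s*(-11*b^2 - 22*b - 11) + 10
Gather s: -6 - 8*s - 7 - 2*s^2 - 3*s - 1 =-2*s^2 - 11*s - 14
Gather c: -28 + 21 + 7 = 0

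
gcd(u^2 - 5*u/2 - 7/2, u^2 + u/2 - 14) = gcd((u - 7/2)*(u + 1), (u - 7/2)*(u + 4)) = u - 7/2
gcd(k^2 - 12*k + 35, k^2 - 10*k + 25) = k - 5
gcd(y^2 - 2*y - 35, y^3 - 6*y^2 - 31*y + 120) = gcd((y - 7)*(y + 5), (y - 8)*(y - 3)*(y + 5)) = y + 5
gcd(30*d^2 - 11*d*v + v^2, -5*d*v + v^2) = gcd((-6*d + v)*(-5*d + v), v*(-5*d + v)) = -5*d + v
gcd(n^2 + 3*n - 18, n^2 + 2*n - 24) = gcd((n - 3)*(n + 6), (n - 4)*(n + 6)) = n + 6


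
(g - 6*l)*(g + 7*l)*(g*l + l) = g^3*l + g^2*l^2 + g^2*l - 42*g*l^3 + g*l^2 - 42*l^3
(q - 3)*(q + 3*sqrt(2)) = q^2 - 3*q + 3*sqrt(2)*q - 9*sqrt(2)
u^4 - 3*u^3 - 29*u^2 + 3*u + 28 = (u - 7)*(u - 1)*(u + 1)*(u + 4)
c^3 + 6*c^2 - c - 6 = (c - 1)*(c + 1)*(c + 6)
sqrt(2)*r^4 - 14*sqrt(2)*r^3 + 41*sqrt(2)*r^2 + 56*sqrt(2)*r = r*(r - 8)*(r - 7)*(sqrt(2)*r + sqrt(2))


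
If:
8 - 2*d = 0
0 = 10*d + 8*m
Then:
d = 4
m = -5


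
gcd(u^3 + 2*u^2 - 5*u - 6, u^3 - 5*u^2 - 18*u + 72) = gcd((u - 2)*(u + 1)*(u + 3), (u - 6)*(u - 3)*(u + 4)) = 1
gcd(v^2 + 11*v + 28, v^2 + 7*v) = v + 7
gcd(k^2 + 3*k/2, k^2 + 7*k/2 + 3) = k + 3/2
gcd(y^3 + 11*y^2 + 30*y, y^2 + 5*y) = y^2 + 5*y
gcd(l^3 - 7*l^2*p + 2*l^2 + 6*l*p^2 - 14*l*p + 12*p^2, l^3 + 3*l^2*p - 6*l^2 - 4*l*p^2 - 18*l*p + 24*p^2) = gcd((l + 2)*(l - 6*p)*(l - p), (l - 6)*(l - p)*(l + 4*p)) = -l + p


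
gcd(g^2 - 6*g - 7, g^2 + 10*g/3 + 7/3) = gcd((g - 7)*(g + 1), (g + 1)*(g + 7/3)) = g + 1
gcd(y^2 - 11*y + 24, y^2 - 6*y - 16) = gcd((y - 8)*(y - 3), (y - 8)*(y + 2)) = y - 8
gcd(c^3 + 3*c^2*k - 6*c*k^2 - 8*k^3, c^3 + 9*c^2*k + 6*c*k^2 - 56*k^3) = c^2 + 2*c*k - 8*k^2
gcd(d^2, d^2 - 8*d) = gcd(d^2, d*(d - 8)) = d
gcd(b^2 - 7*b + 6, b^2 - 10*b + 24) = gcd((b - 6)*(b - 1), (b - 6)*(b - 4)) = b - 6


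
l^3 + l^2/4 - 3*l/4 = l*(l - 3/4)*(l + 1)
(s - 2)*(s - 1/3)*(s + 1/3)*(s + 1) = s^4 - s^3 - 19*s^2/9 + s/9 + 2/9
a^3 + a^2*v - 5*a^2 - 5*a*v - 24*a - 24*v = (a - 8)*(a + 3)*(a + v)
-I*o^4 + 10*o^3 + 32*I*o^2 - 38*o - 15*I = (o + I)*(o + 3*I)*(o + 5*I)*(-I*o + 1)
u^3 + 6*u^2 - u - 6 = (u - 1)*(u + 1)*(u + 6)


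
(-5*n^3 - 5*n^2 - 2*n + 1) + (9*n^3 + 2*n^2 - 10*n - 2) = 4*n^3 - 3*n^2 - 12*n - 1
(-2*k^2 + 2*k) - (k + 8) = -2*k^2 + k - 8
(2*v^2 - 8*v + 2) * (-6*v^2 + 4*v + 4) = -12*v^4 + 56*v^3 - 36*v^2 - 24*v + 8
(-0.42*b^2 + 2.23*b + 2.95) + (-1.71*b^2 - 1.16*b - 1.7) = -2.13*b^2 + 1.07*b + 1.25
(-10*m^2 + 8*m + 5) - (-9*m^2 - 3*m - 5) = -m^2 + 11*m + 10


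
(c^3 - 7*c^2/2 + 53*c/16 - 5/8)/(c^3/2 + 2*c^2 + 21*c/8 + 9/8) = (16*c^3 - 56*c^2 + 53*c - 10)/(2*(4*c^3 + 16*c^2 + 21*c + 9))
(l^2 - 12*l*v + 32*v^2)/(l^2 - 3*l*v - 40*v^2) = (l - 4*v)/(l + 5*v)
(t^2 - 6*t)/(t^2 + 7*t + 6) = t*(t - 6)/(t^2 + 7*t + 6)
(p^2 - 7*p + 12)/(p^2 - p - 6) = (p - 4)/(p + 2)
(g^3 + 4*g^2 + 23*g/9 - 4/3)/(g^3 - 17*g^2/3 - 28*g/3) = (g^2 + 8*g/3 - 1)/(g*(g - 7))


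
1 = 1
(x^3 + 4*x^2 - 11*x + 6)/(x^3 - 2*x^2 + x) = (x + 6)/x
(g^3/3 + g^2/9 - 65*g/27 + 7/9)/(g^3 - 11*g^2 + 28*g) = (9*g^3 + 3*g^2 - 65*g + 21)/(27*g*(g^2 - 11*g + 28))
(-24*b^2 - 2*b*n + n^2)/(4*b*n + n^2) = (-6*b + n)/n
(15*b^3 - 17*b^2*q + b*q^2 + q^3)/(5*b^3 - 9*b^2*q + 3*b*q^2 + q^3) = (-3*b + q)/(-b + q)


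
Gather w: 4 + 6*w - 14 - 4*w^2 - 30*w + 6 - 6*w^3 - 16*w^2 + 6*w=-6*w^3 - 20*w^2 - 18*w - 4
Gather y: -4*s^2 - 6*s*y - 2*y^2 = -4*s^2 - 6*s*y - 2*y^2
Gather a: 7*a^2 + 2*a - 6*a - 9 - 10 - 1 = 7*a^2 - 4*a - 20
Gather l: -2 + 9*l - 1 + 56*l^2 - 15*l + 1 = 56*l^2 - 6*l - 2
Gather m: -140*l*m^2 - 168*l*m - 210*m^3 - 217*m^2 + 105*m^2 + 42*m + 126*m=-210*m^3 + m^2*(-140*l - 112) + m*(168 - 168*l)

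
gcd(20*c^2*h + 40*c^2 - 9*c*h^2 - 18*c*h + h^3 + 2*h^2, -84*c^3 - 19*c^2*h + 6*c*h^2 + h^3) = 4*c - h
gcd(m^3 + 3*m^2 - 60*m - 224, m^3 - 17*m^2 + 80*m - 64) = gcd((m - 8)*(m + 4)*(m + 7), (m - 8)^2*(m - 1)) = m - 8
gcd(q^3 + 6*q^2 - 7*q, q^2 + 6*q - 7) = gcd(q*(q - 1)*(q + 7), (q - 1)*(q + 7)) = q^2 + 6*q - 7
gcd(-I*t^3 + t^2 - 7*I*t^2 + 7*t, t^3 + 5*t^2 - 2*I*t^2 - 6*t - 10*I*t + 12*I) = 1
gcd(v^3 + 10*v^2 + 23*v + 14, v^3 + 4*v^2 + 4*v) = v + 2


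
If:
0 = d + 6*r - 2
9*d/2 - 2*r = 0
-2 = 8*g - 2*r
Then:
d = 4/29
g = -5/29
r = 9/29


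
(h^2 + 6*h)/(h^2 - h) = (h + 6)/(h - 1)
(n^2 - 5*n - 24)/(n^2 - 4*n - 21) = (n - 8)/(n - 7)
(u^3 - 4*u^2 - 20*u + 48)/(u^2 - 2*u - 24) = u - 2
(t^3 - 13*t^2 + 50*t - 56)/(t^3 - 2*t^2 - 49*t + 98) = (t - 4)/(t + 7)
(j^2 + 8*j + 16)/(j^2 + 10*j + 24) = (j + 4)/(j + 6)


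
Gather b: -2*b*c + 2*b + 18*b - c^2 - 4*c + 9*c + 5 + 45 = b*(20 - 2*c) - c^2 + 5*c + 50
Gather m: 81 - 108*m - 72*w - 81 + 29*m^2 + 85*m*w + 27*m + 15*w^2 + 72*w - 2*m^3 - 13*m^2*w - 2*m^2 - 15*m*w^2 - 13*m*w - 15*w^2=-2*m^3 + m^2*(27 - 13*w) + m*(-15*w^2 + 72*w - 81)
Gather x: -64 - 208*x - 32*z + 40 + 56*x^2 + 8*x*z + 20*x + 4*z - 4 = 56*x^2 + x*(8*z - 188) - 28*z - 28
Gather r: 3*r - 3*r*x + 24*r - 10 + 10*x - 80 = r*(27 - 3*x) + 10*x - 90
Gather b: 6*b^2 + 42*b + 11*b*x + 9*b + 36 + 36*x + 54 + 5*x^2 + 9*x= 6*b^2 + b*(11*x + 51) + 5*x^2 + 45*x + 90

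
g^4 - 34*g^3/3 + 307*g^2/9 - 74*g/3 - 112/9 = (g - 7)*(g - 8/3)*(g - 2)*(g + 1/3)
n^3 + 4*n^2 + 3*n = n*(n + 1)*(n + 3)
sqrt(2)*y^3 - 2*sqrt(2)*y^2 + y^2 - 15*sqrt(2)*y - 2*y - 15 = (y - 5)*(y + 3)*(sqrt(2)*y + 1)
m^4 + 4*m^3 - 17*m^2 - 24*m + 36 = (m - 3)*(m - 1)*(m + 2)*(m + 6)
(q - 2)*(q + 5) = q^2 + 3*q - 10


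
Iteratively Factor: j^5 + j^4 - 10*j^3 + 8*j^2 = (j - 1)*(j^4 + 2*j^3 - 8*j^2) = j*(j - 1)*(j^3 + 2*j^2 - 8*j) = j*(j - 1)*(j + 4)*(j^2 - 2*j) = j^2*(j - 1)*(j + 4)*(j - 2)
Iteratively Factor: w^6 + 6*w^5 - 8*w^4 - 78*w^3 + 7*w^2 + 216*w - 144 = (w - 1)*(w^5 + 7*w^4 - w^3 - 79*w^2 - 72*w + 144) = (w - 3)*(w - 1)*(w^4 + 10*w^3 + 29*w^2 + 8*w - 48) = (w - 3)*(w - 1)*(w + 4)*(w^3 + 6*w^2 + 5*w - 12) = (w - 3)*(w - 1)^2*(w + 4)*(w^2 + 7*w + 12) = (w - 3)*(w - 1)^2*(w + 3)*(w + 4)*(w + 4)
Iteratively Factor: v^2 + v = (v)*(v + 1)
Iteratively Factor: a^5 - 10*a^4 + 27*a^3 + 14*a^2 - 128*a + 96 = (a - 3)*(a^4 - 7*a^3 + 6*a^2 + 32*a - 32) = (a - 3)*(a - 1)*(a^3 - 6*a^2 + 32) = (a - 4)*(a - 3)*(a - 1)*(a^2 - 2*a - 8) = (a - 4)*(a - 3)*(a - 1)*(a + 2)*(a - 4)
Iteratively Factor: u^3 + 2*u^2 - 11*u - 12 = (u + 4)*(u^2 - 2*u - 3) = (u + 1)*(u + 4)*(u - 3)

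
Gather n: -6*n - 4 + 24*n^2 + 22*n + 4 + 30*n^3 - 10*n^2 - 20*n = 30*n^3 + 14*n^2 - 4*n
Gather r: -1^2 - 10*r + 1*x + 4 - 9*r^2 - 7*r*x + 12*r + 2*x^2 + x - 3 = -9*r^2 + r*(2 - 7*x) + 2*x^2 + 2*x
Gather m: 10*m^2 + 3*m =10*m^2 + 3*m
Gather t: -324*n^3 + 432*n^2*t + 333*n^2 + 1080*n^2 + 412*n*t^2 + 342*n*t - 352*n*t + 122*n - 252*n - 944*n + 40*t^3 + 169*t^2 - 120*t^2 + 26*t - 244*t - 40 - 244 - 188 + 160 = -324*n^3 + 1413*n^2 - 1074*n + 40*t^3 + t^2*(412*n + 49) + t*(432*n^2 - 10*n - 218) - 312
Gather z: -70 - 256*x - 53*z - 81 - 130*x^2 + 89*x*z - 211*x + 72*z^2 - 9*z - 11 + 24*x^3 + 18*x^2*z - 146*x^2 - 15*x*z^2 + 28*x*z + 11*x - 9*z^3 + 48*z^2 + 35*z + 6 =24*x^3 - 276*x^2 - 456*x - 9*z^3 + z^2*(120 - 15*x) + z*(18*x^2 + 117*x - 27) - 156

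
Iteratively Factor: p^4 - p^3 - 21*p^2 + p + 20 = (p + 4)*(p^3 - 5*p^2 - p + 5) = (p - 1)*(p + 4)*(p^2 - 4*p - 5) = (p - 1)*(p + 1)*(p + 4)*(p - 5)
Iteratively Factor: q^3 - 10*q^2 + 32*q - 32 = (q - 4)*(q^2 - 6*q + 8) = (q - 4)*(q - 2)*(q - 4)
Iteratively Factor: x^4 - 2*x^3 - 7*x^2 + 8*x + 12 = (x + 2)*(x^3 - 4*x^2 + x + 6) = (x + 1)*(x + 2)*(x^2 - 5*x + 6) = (x - 3)*(x + 1)*(x + 2)*(x - 2)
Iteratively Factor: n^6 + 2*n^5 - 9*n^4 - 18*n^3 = (n - 3)*(n^5 + 5*n^4 + 6*n^3) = n*(n - 3)*(n^4 + 5*n^3 + 6*n^2) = n*(n - 3)*(n + 2)*(n^3 + 3*n^2) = n^2*(n - 3)*(n + 2)*(n^2 + 3*n) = n^2*(n - 3)*(n + 2)*(n + 3)*(n)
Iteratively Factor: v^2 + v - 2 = (v + 2)*(v - 1)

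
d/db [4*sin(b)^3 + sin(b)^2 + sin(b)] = (12*sin(b)^2 + 2*sin(b) + 1)*cos(b)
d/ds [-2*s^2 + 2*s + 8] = 2 - 4*s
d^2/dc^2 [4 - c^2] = -2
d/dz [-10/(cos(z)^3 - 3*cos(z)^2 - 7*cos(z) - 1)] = 10*(-3*cos(z)^2 + 6*cos(z) + 7)*sin(z)/(-cos(z)^3 + 3*cos(z)^2 + 7*cos(z) + 1)^2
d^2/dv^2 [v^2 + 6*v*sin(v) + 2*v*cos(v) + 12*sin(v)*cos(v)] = -6*v*sin(v) - 2*v*cos(v) - 4*sin(v) - 24*sin(2*v) + 12*cos(v) + 2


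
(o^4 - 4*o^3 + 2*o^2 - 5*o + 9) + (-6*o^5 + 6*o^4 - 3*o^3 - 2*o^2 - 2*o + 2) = -6*o^5 + 7*o^4 - 7*o^3 - 7*o + 11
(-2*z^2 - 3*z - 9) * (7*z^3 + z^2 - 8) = -14*z^5 - 23*z^4 - 66*z^3 + 7*z^2 + 24*z + 72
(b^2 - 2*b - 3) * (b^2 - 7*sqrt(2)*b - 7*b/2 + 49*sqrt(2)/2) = b^4 - 7*sqrt(2)*b^3 - 11*b^3/2 + 4*b^2 + 77*sqrt(2)*b^2/2 - 28*sqrt(2)*b + 21*b/2 - 147*sqrt(2)/2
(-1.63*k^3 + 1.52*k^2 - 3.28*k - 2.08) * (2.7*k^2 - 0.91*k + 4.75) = -4.401*k^5 + 5.5873*k^4 - 17.9817*k^3 + 4.5888*k^2 - 13.6872*k - 9.88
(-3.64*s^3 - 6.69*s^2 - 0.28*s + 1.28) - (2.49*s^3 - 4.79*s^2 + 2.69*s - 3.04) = -6.13*s^3 - 1.9*s^2 - 2.97*s + 4.32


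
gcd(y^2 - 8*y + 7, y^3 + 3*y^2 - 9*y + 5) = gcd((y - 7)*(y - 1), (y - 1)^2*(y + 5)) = y - 1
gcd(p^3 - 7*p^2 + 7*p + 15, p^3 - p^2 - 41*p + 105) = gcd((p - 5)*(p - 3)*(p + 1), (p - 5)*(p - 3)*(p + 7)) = p^2 - 8*p + 15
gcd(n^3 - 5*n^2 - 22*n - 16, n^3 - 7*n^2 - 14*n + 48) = n - 8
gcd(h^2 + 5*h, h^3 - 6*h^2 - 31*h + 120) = h + 5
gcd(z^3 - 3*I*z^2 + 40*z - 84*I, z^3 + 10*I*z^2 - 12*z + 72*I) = z^2 + 4*I*z + 12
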